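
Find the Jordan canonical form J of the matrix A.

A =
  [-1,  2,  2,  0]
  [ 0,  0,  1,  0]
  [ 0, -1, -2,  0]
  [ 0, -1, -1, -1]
J_2(-1) ⊕ J_1(-1) ⊕ J_1(-1)

The characteristic polynomial is
  det(x·I − A) = x^4 + 4*x^3 + 6*x^2 + 4*x + 1 = (x + 1)^4

Eigenvalues and multiplicities (the geometric multiplicity of λ is n − rank(A − λI), which equals the number of Jordan blocks for λ):
  λ = -1: algebraic multiplicity = 4, geometric multiplicity = 3

Determining the block sizes for each eigenvalue:
  λ = -1: 3 blocks summing to 4 forces exactly one block of size 2 and the rest size 1 → block sizes [2, 1, 1]

Assembling the blocks gives a Jordan form
J =
  [-1,  1,  0,  0]
  [ 0, -1,  0,  0]
  [ 0,  0, -1,  0]
  [ 0,  0,  0, -1]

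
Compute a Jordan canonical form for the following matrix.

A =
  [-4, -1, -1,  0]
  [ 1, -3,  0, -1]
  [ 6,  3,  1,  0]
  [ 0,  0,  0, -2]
J_3(-2) ⊕ J_1(-2)

The characteristic polynomial is
  det(x·I − A) = x^4 + 8*x^3 + 24*x^2 + 32*x + 16 = (x + 2)^4

Eigenvalues and multiplicities (the geometric multiplicity of λ is n − rank(A − λI), which equals the number of Jordan blocks for λ):
  λ = -2: algebraic multiplicity = 4, geometric multiplicity = 2

Determining the block sizes for each eigenvalue:
  λ = -2: with am = 4 and gm = 2, the partition is not yet determined (e.g. several partitions of 4 into 2 parts exist). Let N = A − (-2)·I. Computing rank(N^1) = 2, rank(N^2) = 1, rank(N^3) = 0; the number of blocks of size ≥ j is rank(N^{j−1}) − rank(N^j), giving [2, 1, 1]. So we have 1 block(s) of size 3, 1 block(s) of size 1 → block sizes [3, 1]

Assembling the blocks gives a Jordan form
J =
  [-2,  1,  0,  0]
  [ 0, -2,  1,  0]
  [ 0,  0, -2,  0]
  [ 0,  0,  0, -2]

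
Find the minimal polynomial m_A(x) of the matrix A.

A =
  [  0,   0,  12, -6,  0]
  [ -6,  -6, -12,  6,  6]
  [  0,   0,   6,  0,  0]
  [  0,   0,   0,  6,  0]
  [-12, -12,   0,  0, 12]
x^2 - 6*x

The characteristic polynomial is χ_A(x) = x^2*(x - 6)^3, so the eigenvalues are known. The minimal polynomial is
  m_A(x) = Π_λ (x − λ)^{k_λ}
where k_λ is the size of the *largest* Jordan block for λ (equivalently, the smallest k with (A − λI)^k v = 0 for every generalised eigenvector v of λ).

  λ = 0: largest Jordan block has size 1, contributing (x − 0)
  λ = 6: largest Jordan block has size 1, contributing (x − 6)

So m_A(x) = x*(x - 6) = x^2 - 6*x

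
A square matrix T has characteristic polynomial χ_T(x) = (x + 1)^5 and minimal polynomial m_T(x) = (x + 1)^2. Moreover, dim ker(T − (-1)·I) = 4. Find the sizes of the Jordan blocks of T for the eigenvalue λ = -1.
Block sizes for λ = -1: [2, 1, 1, 1]

Step 1 — from the characteristic polynomial, algebraic multiplicity of λ = -1 is 5. From dim ker(T − (-1)·I) = 4, there are exactly 4 Jordan blocks for λ = -1.
Step 2 — from the minimal polynomial, the factor (x + 1)^2 tells us the largest block for λ = -1 has size 2.
Step 3 — with total size 5, 4 blocks, and largest block 2, the block sizes (in nonincreasing order) are [2, 1, 1, 1].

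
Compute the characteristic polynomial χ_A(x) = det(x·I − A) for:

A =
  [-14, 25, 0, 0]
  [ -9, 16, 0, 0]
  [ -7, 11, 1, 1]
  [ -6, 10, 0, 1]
x^4 - 4*x^3 + 6*x^2 - 4*x + 1

Expanding det(x·I − A) (e.g. by cofactor expansion or by noting that A is similar to its Jordan form J, which has the same characteristic polynomial as A) gives
  χ_A(x) = x^4 - 4*x^3 + 6*x^2 - 4*x + 1
which factors as (x - 1)^4. The eigenvalues (with algebraic multiplicities) are λ = 1 with multiplicity 4.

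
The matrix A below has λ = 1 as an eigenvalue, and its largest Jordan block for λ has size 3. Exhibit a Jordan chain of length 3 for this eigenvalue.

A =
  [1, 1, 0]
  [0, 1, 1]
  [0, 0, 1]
A Jordan chain for λ = 1 of length 3:
v_1 = (1, 0, 0)ᵀ
v_2 = (0, 1, 0)ᵀ
v_3 = (0, 0, 1)ᵀ

Let N = A − (1)·I. We want v_3 with N^3 v_3 = 0 but N^2 v_3 ≠ 0; then v_{j-1} := N · v_j for j = 3, …, 2.

Pick v_3 = (0, 0, 1)ᵀ.
Then v_2 = N · v_3 = (0, 1, 0)ᵀ.
Then v_1 = N · v_2 = (1, 0, 0)ᵀ.

Sanity check: (A − (1)·I) v_1 = (0, 0, 0)ᵀ = 0. ✓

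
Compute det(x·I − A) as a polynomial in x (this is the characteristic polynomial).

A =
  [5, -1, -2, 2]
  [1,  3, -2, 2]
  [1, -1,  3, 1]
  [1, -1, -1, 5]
x^4 - 16*x^3 + 96*x^2 - 256*x + 256

Expanding det(x·I − A) (e.g. by cofactor expansion or by noting that A is similar to its Jordan form J, which has the same characteristic polynomial as A) gives
  χ_A(x) = x^4 - 16*x^3 + 96*x^2 - 256*x + 256
which factors as (x - 4)^4. The eigenvalues (with algebraic multiplicities) are λ = 4 with multiplicity 4.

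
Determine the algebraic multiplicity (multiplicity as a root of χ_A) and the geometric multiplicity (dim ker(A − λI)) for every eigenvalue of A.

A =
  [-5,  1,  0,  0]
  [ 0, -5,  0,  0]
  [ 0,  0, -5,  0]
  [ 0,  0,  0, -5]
λ = -5: alg = 4, geom = 3

Step 1 — factor the characteristic polynomial to read off the algebraic multiplicities:
  χ_A(x) = (x + 5)^4

Step 2 — compute geometric multiplicities via the rank-nullity identity g(λ) = n − rank(A − λI):
  rank(A − (-5)·I) = 1, so dim ker(A − (-5)·I) = n − 1 = 3

Summary:
  λ = -5: algebraic multiplicity = 4, geometric multiplicity = 3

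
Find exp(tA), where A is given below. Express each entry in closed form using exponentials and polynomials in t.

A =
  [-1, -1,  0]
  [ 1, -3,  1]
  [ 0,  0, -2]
e^{tA} =
  [t*exp(-2*t) + exp(-2*t), -t*exp(-2*t), -t^2*exp(-2*t)/2]
  [t*exp(-2*t), -t*exp(-2*t) + exp(-2*t), -t^2*exp(-2*t)/2 + t*exp(-2*t)]
  [0, 0, exp(-2*t)]

Strategy: write A = P · J · P⁻¹ where J is a Jordan canonical form, so e^{tA} = P · e^{tJ} · P⁻¹, and e^{tJ} can be computed block-by-block.

A has Jordan form
J =
  [-2,  1,  0]
  [ 0, -2,  1]
  [ 0,  0, -2]
(up to reordering of blocks).

Per-block formulas:
  For a 3×3 Jordan block J_3(-2): exp(t · J_3(-2)) = e^(-2t)·(I + t·N + (t^2/2)·N^2), where N is the 3×3 nilpotent shift.

After assembling e^{tJ} and conjugating by P, we get:

e^{tA} =
  [t*exp(-2*t) + exp(-2*t), -t*exp(-2*t), -t^2*exp(-2*t)/2]
  [t*exp(-2*t), -t*exp(-2*t) + exp(-2*t), -t^2*exp(-2*t)/2 + t*exp(-2*t)]
  [0, 0, exp(-2*t)]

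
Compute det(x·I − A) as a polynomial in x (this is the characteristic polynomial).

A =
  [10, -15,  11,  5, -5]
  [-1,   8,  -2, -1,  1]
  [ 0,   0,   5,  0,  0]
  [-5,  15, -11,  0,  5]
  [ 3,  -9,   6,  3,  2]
x^5 - 25*x^4 + 250*x^3 - 1250*x^2 + 3125*x - 3125

Expanding det(x·I − A) (e.g. by cofactor expansion or by noting that A is similar to its Jordan form J, which has the same characteristic polynomial as A) gives
  χ_A(x) = x^5 - 25*x^4 + 250*x^3 - 1250*x^2 + 3125*x - 3125
which factors as (x - 5)^5. The eigenvalues (with algebraic multiplicities) are λ = 5 with multiplicity 5.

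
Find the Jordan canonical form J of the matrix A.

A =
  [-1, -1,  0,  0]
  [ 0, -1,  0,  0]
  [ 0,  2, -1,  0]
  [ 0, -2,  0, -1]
J_2(-1) ⊕ J_1(-1) ⊕ J_1(-1)

The characteristic polynomial is
  det(x·I − A) = x^4 + 4*x^3 + 6*x^2 + 4*x + 1 = (x + 1)^4

Eigenvalues and multiplicities (the geometric multiplicity of λ is n − rank(A − λI), which equals the number of Jordan blocks for λ):
  λ = -1: algebraic multiplicity = 4, geometric multiplicity = 3

Determining the block sizes for each eigenvalue:
  λ = -1: 3 blocks summing to 4 forces exactly one block of size 2 and the rest size 1 → block sizes [2, 1, 1]

Assembling the blocks gives a Jordan form
J =
  [-1,  1,  0,  0]
  [ 0, -1,  0,  0]
  [ 0,  0, -1,  0]
  [ 0,  0,  0, -1]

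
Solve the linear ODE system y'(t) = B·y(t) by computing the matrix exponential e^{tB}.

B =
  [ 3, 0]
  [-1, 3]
e^{tB} =
  [exp(3*t), 0]
  [-t*exp(3*t), exp(3*t)]

Strategy: write B = P · J · P⁻¹ where J is a Jordan canonical form, so e^{tB} = P · e^{tJ} · P⁻¹, and e^{tJ} can be computed block-by-block.

B has Jordan form
J =
  [3, 1]
  [0, 3]
(up to reordering of blocks).

Per-block formulas:
  For a 2×2 Jordan block J_2(3): exp(t · J_2(3)) = e^(3t)·(I + t·N), where N is the 2×2 nilpotent shift.

After assembling e^{tJ} and conjugating by P, we get:

e^{tB} =
  [exp(3*t), 0]
  [-t*exp(3*t), exp(3*t)]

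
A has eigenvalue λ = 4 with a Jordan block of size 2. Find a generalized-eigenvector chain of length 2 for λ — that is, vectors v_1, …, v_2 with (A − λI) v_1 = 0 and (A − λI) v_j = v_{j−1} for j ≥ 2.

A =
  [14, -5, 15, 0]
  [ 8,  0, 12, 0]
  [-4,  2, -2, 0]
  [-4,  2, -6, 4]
A Jordan chain for λ = 4 of length 2:
v_1 = (10, 8, -4, -4)ᵀ
v_2 = (1, 0, 0, 0)ᵀ

Let N = A − (4)·I. We want v_2 with N^2 v_2 = 0 but N^1 v_2 ≠ 0; then v_{j-1} := N · v_j for j = 2, …, 2.

Pick v_2 = (1, 0, 0, 0)ᵀ.
Then v_1 = N · v_2 = (10, 8, -4, -4)ᵀ.

Sanity check: (A − (4)·I) v_1 = (0, 0, 0, 0)ᵀ = 0. ✓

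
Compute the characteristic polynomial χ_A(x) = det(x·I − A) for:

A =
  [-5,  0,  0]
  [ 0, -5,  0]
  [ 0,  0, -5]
x^3 + 15*x^2 + 75*x + 125

Expanding det(x·I − A) (e.g. by cofactor expansion or by noting that A is similar to its Jordan form J, which has the same characteristic polynomial as A) gives
  χ_A(x) = x^3 + 15*x^2 + 75*x + 125
which factors as (x + 5)^3. The eigenvalues (with algebraic multiplicities) are λ = -5 with multiplicity 3.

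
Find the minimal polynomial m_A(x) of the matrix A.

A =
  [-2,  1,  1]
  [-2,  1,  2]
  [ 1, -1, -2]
x^2 + 2*x + 1

The characteristic polynomial is χ_A(x) = (x + 1)^3, so the eigenvalues are known. The minimal polynomial is
  m_A(x) = Π_λ (x − λ)^{k_λ}
where k_λ is the size of the *largest* Jordan block for λ (equivalently, the smallest k with (A − λI)^k v = 0 for every generalised eigenvector v of λ).

  λ = -1: largest Jordan block has size 2, contributing (x + 1)^2

So m_A(x) = (x + 1)^2 = x^2 + 2*x + 1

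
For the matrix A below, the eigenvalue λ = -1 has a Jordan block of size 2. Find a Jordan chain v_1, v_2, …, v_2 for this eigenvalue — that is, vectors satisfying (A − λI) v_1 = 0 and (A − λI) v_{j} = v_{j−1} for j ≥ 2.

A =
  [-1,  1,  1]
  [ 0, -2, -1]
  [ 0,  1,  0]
A Jordan chain for λ = -1 of length 2:
v_1 = (1, -1, 1)ᵀ
v_2 = (0, 1, 0)ᵀ

Let N = A − (-1)·I. We want v_2 with N^2 v_2 = 0 but N^1 v_2 ≠ 0; then v_{j-1} := N · v_j for j = 2, …, 2.

Pick v_2 = (0, 1, 0)ᵀ.
Then v_1 = N · v_2 = (1, -1, 1)ᵀ.

Sanity check: (A − (-1)·I) v_1 = (0, 0, 0)ᵀ = 0. ✓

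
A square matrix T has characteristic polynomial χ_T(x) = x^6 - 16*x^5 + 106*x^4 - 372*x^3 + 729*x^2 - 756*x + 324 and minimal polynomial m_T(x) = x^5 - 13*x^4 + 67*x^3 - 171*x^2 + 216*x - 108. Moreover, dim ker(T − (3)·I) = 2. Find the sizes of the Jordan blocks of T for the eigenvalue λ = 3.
Block sizes for λ = 3: [3, 1]

Step 1 — from the characteristic polynomial, algebraic multiplicity of λ = 3 is 4. From dim ker(T − (3)·I) = 2, there are exactly 2 Jordan blocks for λ = 3.
Step 2 — from the minimal polynomial, the factor (x − 3)^3 tells us the largest block for λ = 3 has size 3.
Step 3 — with total size 4, 2 blocks, and largest block 3, the block sizes (in nonincreasing order) are [3, 1].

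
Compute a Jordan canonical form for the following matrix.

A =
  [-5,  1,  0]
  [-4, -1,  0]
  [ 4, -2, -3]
J_2(-3) ⊕ J_1(-3)

The characteristic polynomial is
  det(x·I − A) = x^3 + 9*x^2 + 27*x + 27 = (x + 3)^3

Eigenvalues and multiplicities (the geometric multiplicity of λ is n − rank(A − λI), which equals the number of Jordan blocks for λ):
  λ = -3: algebraic multiplicity = 3, geometric multiplicity = 2

Determining the block sizes for each eigenvalue:
  λ = -3: 2 blocks summing to 3 forces exactly one block of size 2 and the rest size 1 → block sizes [2, 1]

Assembling the blocks gives a Jordan form
J =
  [-3,  1,  0]
  [ 0, -3,  0]
  [ 0,  0, -3]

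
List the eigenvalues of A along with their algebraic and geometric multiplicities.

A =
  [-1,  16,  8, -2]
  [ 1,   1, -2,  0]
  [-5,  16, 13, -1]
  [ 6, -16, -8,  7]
λ = 5: alg = 4, geom = 2

Step 1 — factor the characteristic polynomial to read off the algebraic multiplicities:
  χ_A(x) = (x - 5)^4

Step 2 — compute geometric multiplicities via the rank-nullity identity g(λ) = n − rank(A − λI):
  rank(A − (5)·I) = 2, so dim ker(A − (5)·I) = n − 2 = 2

Summary:
  λ = 5: algebraic multiplicity = 4, geometric multiplicity = 2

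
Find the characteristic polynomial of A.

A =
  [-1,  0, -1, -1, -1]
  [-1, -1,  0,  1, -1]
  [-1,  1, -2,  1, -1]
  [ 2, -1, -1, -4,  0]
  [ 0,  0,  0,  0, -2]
x^5 + 10*x^4 + 40*x^3 + 80*x^2 + 80*x + 32

Expanding det(x·I − A) (e.g. by cofactor expansion or by noting that A is similar to its Jordan form J, which has the same characteristic polynomial as A) gives
  χ_A(x) = x^5 + 10*x^4 + 40*x^3 + 80*x^2 + 80*x + 32
which factors as (x + 2)^5. The eigenvalues (with algebraic multiplicities) are λ = -2 with multiplicity 5.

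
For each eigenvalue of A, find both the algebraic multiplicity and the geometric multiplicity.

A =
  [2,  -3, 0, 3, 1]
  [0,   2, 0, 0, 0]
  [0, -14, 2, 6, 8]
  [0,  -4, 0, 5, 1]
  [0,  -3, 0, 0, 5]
λ = 2: alg = 3, geom = 2; λ = 5: alg = 2, geom = 1

Step 1 — factor the characteristic polynomial to read off the algebraic multiplicities:
  χ_A(x) = (x - 5)^2*(x - 2)^3

Step 2 — compute geometric multiplicities via the rank-nullity identity g(λ) = n − rank(A − λI):
  rank(A − (2)·I) = 3, so dim ker(A − (2)·I) = n − 3 = 2
  rank(A − (5)·I) = 4, so dim ker(A − (5)·I) = n − 4 = 1

Summary:
  λ = 2: algebraic multiplicity = 3, geometric multiplicity = 2
  λ = 5: algebraic multiplicity = 2, geometric multiplicity = 1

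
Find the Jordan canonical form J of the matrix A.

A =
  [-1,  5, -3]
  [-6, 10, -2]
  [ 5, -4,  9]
J_3(6)

The characteristic polynomial is
  det(x·I − A) = x^3 - 18*x^2 + 108*x - 216 = (x - 6)^3

Eigenvalues and multiplicities (the geometric multiplicity of λ is n − rank(A − λI), which equals the number of Jordan blocks for λ):
  λ = 6: algebraic multiplicity = 3, geometric multiplicity = 1

Determining the block sizes for each eigenvalue:
  λ = 6: one block (gm = 1), so the single block has size am = 3 → block sizes [3]

Assembling the blocks gives a Jordan form
J =
  [6, 1, 0]
  [0, 6, 1]
  [0, 0, 6]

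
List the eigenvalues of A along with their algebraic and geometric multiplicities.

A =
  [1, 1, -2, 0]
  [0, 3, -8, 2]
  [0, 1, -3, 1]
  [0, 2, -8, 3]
λ = 1: alg = 4, geom = 2

Step 1 — factor the characteristic polynomial to read off the algebraic multiplicities:
  χ_A(x) = (x - 1)^4

Step 2 — compute geometric multiplicities via the rank-nullity identity g(λ) = n − rank(A − λI):
  rank(A − (1)·I) = 2, so dim ker(A − (1)·I) = n − 2 = 2

Summary:
  λ = 1: algebraic multiplicity = 4, geometric multiplicity = 2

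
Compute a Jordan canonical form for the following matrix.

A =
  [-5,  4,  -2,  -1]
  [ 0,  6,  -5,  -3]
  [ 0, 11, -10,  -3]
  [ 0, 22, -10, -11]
J_2(-5) ⊕ J_2(-5)

The characteristic polynomial is
  det(x·I − A) = x^4 + 20*x^3 + 150*x^2 + 500*x + 625 = (x + 5)^4

Eigenvalues and multiplicities (the geometric multiplicity of λ is n − rank(A − λI), which equals the number of Jordan blocks for λ):
  λ = -5: algebraic multiplicity = 4, geometric multiplicity = 2

Determining the block sizes for each eigenvalue:
  λ = -5: with am = 4 and gm = 2, the partition is not yet determined (e.g. several partitions of 4 into 2 parts exist). Let N = A − (-5)·I. Computing rank(N^1) = 2, rank(N^2) = 0; the number of blocks of size ≥ j is rank(N^{j−1}) − rank(N^j), giving [2, 2]. So we have 2 block(s) of size 2 → block sizes [2, 2]

Assembling the blocks gives a Jordan form
J =
  [-5,  1,  0,  0]
  [ 0, -5,  0,  0]
  [ 0,  0, -5,  1]
  [ 0,  0,  0, -5]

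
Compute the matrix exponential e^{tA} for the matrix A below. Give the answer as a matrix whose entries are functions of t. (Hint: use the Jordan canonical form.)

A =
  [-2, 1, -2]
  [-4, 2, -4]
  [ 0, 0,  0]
e^{tA} =
  [1 - 2*t, t, -2*t]
  [-4*t, 2*t + 1, -4*t]
  [0, 0, 1]

Strategy: write A = P · J · P⁻¹ where J is a Jordan canonical form, so e^{tA} = P · e^{tJ} · P⁻¹, and e^{tJ} can be computed block-by-block.

A has Jordan form
J =
  [0, 1, 0]
  [0, 0, 0]
  [0, 0, 0]
(up to reordering of blocks).

Per-block formulas:
  For a 2×2 Jordan block J_2(0): exp(t · J_2(0)) = e^(0t)·(I + t·N), where N is the 2×2 nilpotent shift.
  For a 1×1 block at λ = 0: exp(t · [0]) = [e^(0t)].

After assembling e^{tJ} and conjugating by P, we get:

e^{tA} =
  [1 - 2*t, t, -2*t]
  [-4*t, 2*t + 1, -4*t]
  [0, 0, 1]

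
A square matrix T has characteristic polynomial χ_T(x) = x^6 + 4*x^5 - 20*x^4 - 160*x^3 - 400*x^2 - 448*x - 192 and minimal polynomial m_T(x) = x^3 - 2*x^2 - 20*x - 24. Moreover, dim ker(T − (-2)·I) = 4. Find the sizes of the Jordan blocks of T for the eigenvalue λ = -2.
Block sizes for λ = -2: [2, 1, 1, 1]

Step 1 — from the characteristic polynomial, algebraic multiplicity of λ = -2 is 5. From dim ker(T − (-2)·I) = 4, there are exactly 4 Jordan blocks for λ = -2.
Step 2 — from the minimal polynomial, the factor (x + 2)^2 tells us the largest block for λ = -2 has size 2.
Step 3 — with total size 5, 4 blocks, and largest block 2, the block sizes (in nonincreasing order) are [2, 1, 1, 1].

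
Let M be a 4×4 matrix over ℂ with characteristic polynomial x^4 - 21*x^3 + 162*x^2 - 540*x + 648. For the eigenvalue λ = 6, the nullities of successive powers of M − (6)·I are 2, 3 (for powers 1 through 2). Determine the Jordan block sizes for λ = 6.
Block sizes for λ = 6: [2, 1]

From the dimensions of kernels of powers, the number of Jordan blocks of size at least j is d_j − d_{j−1} where d_j = dim ker(N^j) (with d_0 = 0). Computing the differences gives [2, 1].
The number of blocks of size exactly k is (#blocks of size ≥ k) − (#blocks of size ≥ k + 1), so the partition is: 1 block(s) of size 1, 1 block(s) of size 2.
In nonincreasing order the block sizes are [2, 1].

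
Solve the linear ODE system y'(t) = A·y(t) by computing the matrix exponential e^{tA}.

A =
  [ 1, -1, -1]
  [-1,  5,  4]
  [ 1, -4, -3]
e^{tA} =
  [exp(t), -t*exp(t), -t*exp(t)]
  [-t*exp(t), t^2*exp(t)/2 + 4*t*exp(t) + exp(t), t^2*exp(t)/2 + 4*t*exp(t)]
  [t*exp(t), -t^2*exp(t)/2 - 4*t*exp(t), -t^2*exp(t)/2 - 4*t*exp(t) + exp(t)]

Strategy: write A = P · J · P⁻¹ where J is a Jordan canonical form, so e^{tA} = P · e^{tJ} · P⁻¹, and e^{tJ} can be computed block-by-block.

A has Jordan form
J =
  [1, 1, 0]
  [0, 1, 1]
  [0, 0, 1]
(up to reordering of blocks).

Per-block formulas:
  For a 3×3 Jordan block J_3(1): exp(t · J_3(1)) = e^(1t)·(I + t·N + (t^2/2)·N^2), where N is the 3×3 nilpotent shift.

After assembling e^{tJ} and conjugating by P, we get:

e^{tA} =
  [exp(t), -t*exp(t), -t*exp(t)]
  [-t*exp(t), t^2*exp(t)/2 + 4*t*exp(t) + exp(t), t^2*exp(t)/2 + 4*t*exp(t)]
  [t*exp(t), -t^2*exp(t)/2 - 4*t*exp(t), -t^2*exp(t)/2 - 4*t*exp(t) + exp(t)]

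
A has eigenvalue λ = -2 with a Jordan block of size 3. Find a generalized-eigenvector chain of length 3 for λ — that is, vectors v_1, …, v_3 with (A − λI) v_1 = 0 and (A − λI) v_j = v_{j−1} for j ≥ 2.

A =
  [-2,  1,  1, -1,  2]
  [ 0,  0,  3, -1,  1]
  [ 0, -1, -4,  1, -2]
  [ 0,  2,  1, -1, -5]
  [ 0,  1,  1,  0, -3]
A Jordan chain for λ = -2 of length 3:
v_1 = (1, 0, 0, 0, 0)ᵀ
v_2 = (1, 2, -1, 2, 1)ᵀ
v_3 = (0, 1, 0, 0, 0)ᵀ

Let N = A − (-2)·I. We want v_3 with N^3 v_3 = 0 but N^2 v_3 ≠ 0; then v_{j-1} := N · v_j for j = 3, …, 2.

Pick v_3 = (0, 1, 0, 0, 0)ᵀ.
Then v_2 = N · v_3 = (1, 2, -1, 2, 1)ᵀ.
Then v_1 = N · v_2 = (1, 0, 0, 0, 0)ᵀ.

Sanity check: (A − (-2)·I) v_1 = (0, 0, 0, 0, 0)ᵀ = 0. ✓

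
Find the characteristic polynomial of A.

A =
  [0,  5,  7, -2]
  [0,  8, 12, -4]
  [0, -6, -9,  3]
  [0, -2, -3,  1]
x^4

Expanding det(x·I − A) (e.g. by cofactor expansion or by noting that A is similar to its Jordan form J, which has the same characteristic polynomial as A) gives
  χ_A(x) = x^4
which factors as x^4. The eigenvalues (with algebraic multiplicities) are λ = 0 with multiplicity 4.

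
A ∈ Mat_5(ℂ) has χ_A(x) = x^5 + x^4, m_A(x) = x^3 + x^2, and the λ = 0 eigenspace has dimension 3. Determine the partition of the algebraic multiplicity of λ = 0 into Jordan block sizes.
Block sizes for λ = 0: [2, 1, 1]

Step 1 — from the characteristic polynomial, algebraic multiplicity of λ = 0 is 4. From dim ker(A − (0)·I) = 3, there are exactly 3 Jordan blocks for λ = 0.
Step 2 — from the minimal polynomial, the factor (x − 0)^2 tells us the largest block for λ = 0 has size 2.
Step 3 — with total size 4, 3 blocks, and largest block 2, the block sizes (in nonincreasing order) are [2, 1, 1].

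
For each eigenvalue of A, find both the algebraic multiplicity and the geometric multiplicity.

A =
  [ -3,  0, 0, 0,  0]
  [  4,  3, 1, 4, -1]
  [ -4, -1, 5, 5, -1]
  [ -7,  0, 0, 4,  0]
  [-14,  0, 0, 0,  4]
λ = -3: alg = 1, geom = 1; λ = 4: alg = 4, geom = 2

Step 1 — factor the characteristic polynomial to read off the algebraic multiplicities:
  χ_A(x) = (x - 4)^4*(x + 3)

Step 2 — compute geometric multiplicities via the rank-nullity identity g(λ) = n − rank(A − λI):
  rank(A − (-3)·I) = 4, so dim ker(A − (-3)·I) = n − 4 = 1
  rank(A − (4)·I) = 3, so dim ker(A − (4)·I) = n − 3 = 2

Summary:
  λ = -3: algebraic multiplicity = 1, geometric multiplicity = 1
  λ = 4: algebraic multiplicity = 4, geometric multiplicity = 2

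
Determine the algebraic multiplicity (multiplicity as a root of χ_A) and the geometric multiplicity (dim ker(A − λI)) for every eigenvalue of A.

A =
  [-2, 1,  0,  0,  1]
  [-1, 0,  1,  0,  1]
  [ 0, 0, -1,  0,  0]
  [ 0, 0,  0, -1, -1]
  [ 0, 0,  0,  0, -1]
λ = -1: alg = 5, geom = 2

Step 1 — factor the characteristic polynomial to read off the algebraic multiplicities:
  χ_A(x) = (x + 1)^5

Step 2 — compute geometric multiplicities via the rank-nullity identity g(λ) = n − rank(A − λI):
  rank(A − (-1)·I) = 3, so dim ker(A − (-1)·I) = n − 3 = 2

Summary:
  λ = -1: algebraic multiplicity = 5, geometric multiplicity = 2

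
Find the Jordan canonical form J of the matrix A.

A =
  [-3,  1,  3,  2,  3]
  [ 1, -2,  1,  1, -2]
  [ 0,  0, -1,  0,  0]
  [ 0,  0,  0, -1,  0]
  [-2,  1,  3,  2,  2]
J_3(-1) ⊕ J_1(-1) ⊕ J_1(-1)

The characteristic polynomial is
  det(x·I − A) = x^5 + 5*x^4 + 10*x^3 + 10*x^2 + 5*x + 1 = (x + 1)^5

Eigenvalues and multiplicities (the geometric multiplicity of λ is n − rank(A − λI), which equals the number of Jordan blocks for λ):
  λ = -1: algebraic multiplicity = 5, geometric multiplicity = 3

Determining the block sizes for each eigenvalue:
  λ = -1: with am = 5 and gm = 3, the partition is not yet determined (e.g. several partitions of 5 into 3 parts exist). Let N = A − (-1)·I. Computing rank(N^1) = 2, rank(N^2) = 1, rank(N^3) = 0; the number of blocks of size ≥ j is rank(N^{j−1}) − rank(N^j), giving [3, 1, 1]. So we have 1 block(s) of size 3, 2 block(s) of size 1 → block sizes [3, 1, 1]

Assembling the blocks gives a Jordan form
J =
  [-1,  1,  0,  0,  0]
  [ 0, -1,  1,  0,  0]
  [ 0,  0, -1,  0,  0]
  [ 0,  0,  0, -1,  0]
  [ 0,  0,  0,  0, -1]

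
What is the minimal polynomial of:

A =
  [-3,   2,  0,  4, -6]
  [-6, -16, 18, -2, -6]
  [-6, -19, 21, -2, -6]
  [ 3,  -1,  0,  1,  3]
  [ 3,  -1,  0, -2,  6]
x^3 - 3*x^2

The characteristic polynomial is χ_A(x) = x^2*(x - 3)^3, so the eigenvalues are known. The minimal polynomial is
  m_A(x) = Π_λ (x − λ)^{k_λ}
where k_λ is the size of the *largest* Jordan block for λ (equivalently, the smallest k with (A − λI)^k v = 0 for every generalised eigenvector v of λ).

  λ = 0: largest Jordan block has size 2, contributing (x − 0)^2
  λ = 3: largest Jordan block has size 1, contributing (x − 3)

So m_A(x) = x^2*(x - 3) = x^3 - 3*x^2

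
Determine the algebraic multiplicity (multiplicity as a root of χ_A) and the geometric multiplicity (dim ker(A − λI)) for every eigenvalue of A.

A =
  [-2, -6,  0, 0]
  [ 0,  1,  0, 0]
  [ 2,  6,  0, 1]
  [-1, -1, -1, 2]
λ = -2: alg = 1, geom = 1; λ = 1: alg = 3, geom = 1

Step 1 — factor the characteristic polynomial to read off the algebraic multiplicities:
  χ_A(x) = (x - 1)^3*(x + 2)

Step 2 — compute geometric multiplicities via the rank-nullity identity g(λ) = n − rank(A − λI):
  rank(A − (-2)·I) = 3, so dim ker(A − (-2)·I) = n − 3 = 1
  rank(A − (1)·I) = 3, so dim ker(A − (1)·I) = n − 3 = 1

Summary:
  λ = -2: algebraic multiplicity = 1, geometric multiplicity = 1
  λ = 1: algebraic multiplicity = 3, geometric multiplicity = 1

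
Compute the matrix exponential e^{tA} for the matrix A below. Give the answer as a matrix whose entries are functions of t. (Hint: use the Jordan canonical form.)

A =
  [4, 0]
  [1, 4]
e^{tA} =
  [exp(4*t), 0]
  [t*exp(4*t), exp(4*t)]

Strategy: write A = P · J · P⁻¹ where J is a Jordan canonical form, so e^{tA} = P · e^{tJ} · P⁻¹, and e^{tJ} can be computed block-by-block.

A has Jordan form
J =
  [4, 1]
  [0, 4]
(up to reordering of blocks).

Per-block formulas:
  For a 2×2 Jordan block J_2(4): exp(t · J_2(4)) = e^(4t)·(I + t·N), where N is the 2×2 nilpotent shift.

After assembling e^{tJ} and conjugating by P, we get:

e^{tA} =
  [exp(4*t), 0]
  [t*exp(4*t), exp(4*t)]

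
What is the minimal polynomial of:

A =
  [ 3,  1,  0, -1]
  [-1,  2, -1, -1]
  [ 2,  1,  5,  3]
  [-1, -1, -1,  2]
x^2 - 6*x + 9

The characteristic polynomial is χ_A(x) = (x - 3)^4, so the eigenvalues are known. The minimal polynomial is
  m_A(x) = Π_λ (x − λ)^{k_λ}
where k_λ is the size of the *largest* Jordan block for λ (equivalently, the smallest k with (A − λI)^k v = 0 for every generalised eigenvector v of λ).

  λ = 3: largest Jordan block has size 2, contributing (x − 3)^2

So m_A(x) = (x - 3)^2 = x^2 - 6*x + 9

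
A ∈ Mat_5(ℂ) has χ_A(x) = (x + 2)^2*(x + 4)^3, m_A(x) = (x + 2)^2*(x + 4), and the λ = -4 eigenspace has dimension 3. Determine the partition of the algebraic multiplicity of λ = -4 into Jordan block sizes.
Block sizes for λ = -4: [1, 1, 1]

Step 1 — from the characteristic polynomial, algebraic multiplicity of λ = -4 is 3. From dim ker(A − (-4)·I) = 3, there are exactly 3 Jordan blocks for λ = -4.
Step 2 — from the minimal polynomial, the factor (x + 4) tells us the largest block for λ = -4 has size 1.
Step 3 — with total size 3, 3 blocks, and largest block 1, the block sizes (in nonincreasing order) are [1, 1, 1].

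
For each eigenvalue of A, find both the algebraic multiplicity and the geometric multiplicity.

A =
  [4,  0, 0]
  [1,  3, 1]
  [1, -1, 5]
λ = 4: alg = 3, geom = 2

Step 1 — factor the characteristic polynomial to read off the algebraic multiplicities:
  χ_A(x) = (x - 4)^3

Step 2 — compute geometric multiplicities via the rank-nullity identity g(λ) = n − rank(A − λI):
  rank(A − (4)·I) = 1, so dim ker(A − (4)·I) = n − 1 = 2

Summary:
  λ = 4: algebraic multiplicity = 3, geometric multiplicity = 2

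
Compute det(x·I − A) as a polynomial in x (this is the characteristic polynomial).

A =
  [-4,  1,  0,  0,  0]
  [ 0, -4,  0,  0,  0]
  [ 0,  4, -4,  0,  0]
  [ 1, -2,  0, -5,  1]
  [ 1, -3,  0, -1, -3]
x^5 + 20*x^4 + 160*x^3 + 640*x^2 + 1280*x + 1024

Expanding det(x·I − A) (e.g. by cofactor expansion or by noting that A is similar to its Jordan form J, which has the same characteristic polynomial as A) gives
  χ_A(x) = x^5 + 20*x^4 + 160*x^3 + 640*x^2 + 1280*x + 1024
which factors as (x + 4)^5. The eigenvalues (with algebraic multiplicities) are λ = -4 with multiplicity 5.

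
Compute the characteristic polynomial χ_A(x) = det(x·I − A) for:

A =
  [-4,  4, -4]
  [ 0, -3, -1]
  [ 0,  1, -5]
x^3 + 12*x^2 + 48*x + 64

Expanding det(x·I − A) (e.g. by cofactor expansion or by noting that A is similar to its Jordan form J, which has the same characteristic polynomial as A) gives
  χ_A(x) = x^3 + 12*x^2 + 48*x + 64
which factors as (x + 4)^3. The eigenvalues (with algebraic multiplicities) are λ = -4 with multiplicity 3.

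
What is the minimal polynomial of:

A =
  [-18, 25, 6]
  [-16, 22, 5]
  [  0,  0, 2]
x^3 - 6*x^2 + 12*x - 8

The characteristic polynomial is χ_A(x) = (x - 2)^3, so the eigenvalues are known. The minimal polynomial is
  m_A(x) = Π_λ (x − λ)^{k_λ}
where k_λ is the size of the *largest* Jordan block for λ (equivalently, the smallest k with (A − λI)^k v = 0 for every generalised eigenvector v of λ).

  λ = 2: largest Jordan block has size 3, contributing (x − 2)^3

So m_A(x) = (x - 2)^3 = x^3 - 6*x^2 + 12*x - 8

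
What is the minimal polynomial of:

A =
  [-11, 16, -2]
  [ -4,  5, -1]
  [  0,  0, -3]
x^2 + 6*x + 9

The characteristic polynomial is χ_A(x) = (x + 3)^3, so the eigenvalues are known. The minimal polynomial is
  m_A(x) = Π_λ (x − λ)^{k_λ}
where k_λ is the size of the *largest* Jordan block for λ (equivalently, the smallest k with (A − λI)^k v = 0 for every generalised eigenvector v of λ).

  λ = -3: largest Jordan block has size 2, contributing (x + 3)^2

So m_A(x) = (x + 3)^2 = x^2 + 6*x + 9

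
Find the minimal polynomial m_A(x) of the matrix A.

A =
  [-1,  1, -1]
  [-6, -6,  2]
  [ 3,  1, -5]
x^2 + 8*x + 16

The characteristic polynomial is χ_A(x) = (x + 4)^3, so the eigenvalues are known. The minimal polynomial is
  m_A(x) = Π_λ (x − λ)^{k_λ}
where k_λ is the size of the *largest* Jordan block for λ (equivalently, the smallest k with (A − λI)^k v = 0 for every generalised eigenvector v of λ).

  λ = -4: largest Jordan block has size 2, contributing (x + 4)^2

So m_A(x) = (x + 4)^2 = x^2 + 8*x + 16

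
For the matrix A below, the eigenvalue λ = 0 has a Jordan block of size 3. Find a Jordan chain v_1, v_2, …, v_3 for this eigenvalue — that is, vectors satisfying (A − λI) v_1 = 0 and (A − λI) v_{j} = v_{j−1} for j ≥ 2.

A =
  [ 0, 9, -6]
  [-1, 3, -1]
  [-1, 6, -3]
A Jordan chain for λ = 0 of length 3:
v_1 = (-3, -2, -3)ᵀ
v_2 = (0, -1, -1)ᵀ
v_3 = (1, 0, 0)ᵀ

Let N = A − (0)·I. We want v_3 with N^3 v_3 = 0 but N^2 v_3 ≠ 0; then v_{j-1} := N · v_j for j = 3, …, 2.

Pick v_3 = (1, 0, 0)ᵀ.
Then v_2 = N · v_3 = (0, -1, -1)ᵀ.
Then v_1 = N · v_2 = (-3, -2, -3)ᵀ.

Sanity check: (A − (0)·I) v_1 = (0, 0, 0)ᵀ = 0. ✓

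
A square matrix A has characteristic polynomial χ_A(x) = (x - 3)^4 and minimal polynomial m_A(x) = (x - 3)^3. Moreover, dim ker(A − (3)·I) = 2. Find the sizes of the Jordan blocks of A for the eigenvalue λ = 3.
Block sizes for λ = 3: [3, 1]

Step 1 — from the characteristic polynomial, algebraic multiplicity of λ = 3 is 4. From dim ker(A − (3)·I) = 2, there are exactly 2 Jordan blocks for λ = 3.
Step 2 — from the minimal polynomial, the factor (x − 3)^3 tells us the largest block for λ = 3 has size 3.
Step 3 — with total size 4, 2 blocks, and largest block 3, the block sizes (in nonincreasing order) are [3, 1].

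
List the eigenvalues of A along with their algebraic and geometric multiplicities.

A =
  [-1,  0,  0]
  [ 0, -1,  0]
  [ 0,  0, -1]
λ = -1: alg = 3, geom = 3

Step 1 — factor the characteristic polynomial to read off the algebraic multiplicities:
  χ_A(x) = (x + 1)^3

Step 2 — compute geometric multiplicities via the rank-nullity identity g(λ) = n − rank(A − λI):
  rank(A − (-1)·I) = 0, so dim ker(A − (-1)·I) = n − 0 = 3

Summary:
  λ = -1: algebraic multiplicity = 3, geometric multiplicity = 3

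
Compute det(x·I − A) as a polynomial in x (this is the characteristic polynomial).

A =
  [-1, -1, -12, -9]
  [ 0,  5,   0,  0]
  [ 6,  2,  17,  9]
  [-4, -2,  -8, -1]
x^4 - 20*x^3 + 150*x^2 - 500*x + 625

Expanding det(x·I − A) (e.g. by cofactor expansion or by noting that A is similar to its Jordan form J, which has the same characteristic polynomial as A) gives
  χ_A(x) = x^4 - 20*x^3 + 150*x^2 - 500*x + 625
which factors as (x - 5)^4. The eigenvalues (with algebraic multiplicities) are λ = 5 with multiplicity 4.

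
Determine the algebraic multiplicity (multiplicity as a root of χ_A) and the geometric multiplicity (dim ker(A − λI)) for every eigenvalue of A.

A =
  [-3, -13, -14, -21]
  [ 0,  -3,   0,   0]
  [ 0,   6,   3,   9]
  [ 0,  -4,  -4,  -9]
λ = -3: alg = 4, geom = 2

Step 1 — factor the characteristic polynomial to read off the algebraic multiplicities:
  χ_A(x) = (x + 3)^4

Step 2 — compute geometric multiplicities via the rank-nullity identity g(λ) = n − rank(A − λI):
  rank(A − (-3)·I) = 2, so dim ker(A − (-3)·I) = n − 2 = 2

Summary:
  λ = -3: algebraic multiplicity = 4, geometric multiplicity = 2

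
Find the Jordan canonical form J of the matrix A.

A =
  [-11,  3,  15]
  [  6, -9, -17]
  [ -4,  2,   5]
J_3(-5)

The characteristic polynomial is
  det(x·I − A) = x^3 + 15*x^2 + 75*x + 125 = (x + 5)^3

Eigenvalues and multiplicities (the geometric multiplicity of λ is n − rank(A − λI), which equals the number of Jordan blocks for λ):
  λ = -5: algebraic multiplicity = 3, geometric multiplicity = 1

Determining the block sizes for each eigenvalue:
  λ = -5: one block (gm = 1), so the single block has size am = 3 → block sizes [3]

Assembling the blocks gives a Jordan form
J =
  [-5,  1,  0]
  [ 0, -5,  1]
  [ 0,  0, -5]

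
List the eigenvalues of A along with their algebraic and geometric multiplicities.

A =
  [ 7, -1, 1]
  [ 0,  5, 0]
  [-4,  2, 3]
λ = 5: alg = 3, geom = 2

Step 1 — factor the characteristic polynomial to read off the algebraic multiplicities:
  χ_A(x) = (x - 5)^3

Step 2 — compute geometric multiplicities via the rank-nullity identity g(λ) = n − rank(A − λI):
  rank(A − (5)·I) = 1, so dim ker(A − (5)·I) = n − 1 = 2

Summary:
  λ = 5: algebraic multiplicity = 3, geometric multiplicity = 2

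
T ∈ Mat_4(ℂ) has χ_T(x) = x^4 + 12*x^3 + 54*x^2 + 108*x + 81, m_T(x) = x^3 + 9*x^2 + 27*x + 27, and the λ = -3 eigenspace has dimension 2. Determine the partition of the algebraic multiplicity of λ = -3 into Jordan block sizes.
Block sizes for λ = -3: [3, 1]

Step 1 — from the characteristic polynomial, algebraic multiplicity of λ = -3 is 4. From dim ker(T − (-3)·I) = 2, there are exactly 2 Jordan blocks for λ = -3.
Step 2 — from the minimal polynomial, the factor (x + 3)^3 tells us the largest block for λ = -3 has size 3.
Step 3 — with total size 4, 2 blocks, and largest block 3, the block sizes (in nonincreasing order) are [3, 1].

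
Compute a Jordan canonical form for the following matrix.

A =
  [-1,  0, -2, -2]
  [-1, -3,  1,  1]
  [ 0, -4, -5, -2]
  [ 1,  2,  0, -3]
J_3(-3) ⊕ J_1(-3)

The characteristic polynomial is
  det(x·I − A) = x^4 + 12*x^3 + 54*x^2 + 108*x + 81 = (x + 3)^4

Eigenvalues and multiplicities (the geometric multiplicity of λ is n − rank(A − λI), which equals the number of Jordan blocks for λ):
  λ = -3: algebraic multiplicity = 4, geometric multiplicity = 2

Determining the block sizes for each eigenvalue:
  λ = -3: with am = 4 and gm = 2, the partition is not yet determined (e.g. several partitions of 4 into 2 parts exist). Let N = A − (-3)·I. Computing rank(N^1) = 2, rank(N^2) = 1, rank(N^3) = 0; the number of blocks of size ≥ j is rank(N^{j−1}) − rank(N^j), giving [2, 1, 1]. So we have 1 block(s) of size 3, 1 block(s) of size 1 → block sizes [3, 1]

Assembling the blocks gives a Jordan form
J =
  [-3,  1,  0,  0]
  [ 0, -3,  1,  0]
  [ 0,  0, -3,  0]
  [ 0,  0,  0, -3]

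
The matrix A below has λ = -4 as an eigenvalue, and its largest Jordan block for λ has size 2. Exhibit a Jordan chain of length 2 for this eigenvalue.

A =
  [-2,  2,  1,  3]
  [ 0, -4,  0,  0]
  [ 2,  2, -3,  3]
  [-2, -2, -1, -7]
A Jordan chain for λ = -4 of length 2:
v_1 = (2, 0, 2, -2)ᵀ
v_2 = (1, 0, 0, 0)ᵀ

Let N = A − (-4)·I. We want v_2 with N^2 v_2 = 0 but N^1 v_2 ≠ 0; then v_{j-1} := N · v_j for j = 2, …, 2.

Pick v_2 = (1, 0, 0, 0)ᵀ.
Then v_1 = N · v_2 = (2, 0, 2, -2)ᵀ.

Sanity check: (A − (-4)·I) v_1 = (0, 0, 0, 0)ᵀ = 0. ✓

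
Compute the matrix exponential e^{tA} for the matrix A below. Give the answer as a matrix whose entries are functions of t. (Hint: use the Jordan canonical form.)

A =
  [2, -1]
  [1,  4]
e^{tA} =
  [-t*exp(3*t) + exp(3*t), -t*exp(3*t)]
  [t*exp(3*t), t*exp(3*t) + exp(3*t)]

Strategy: write A = P · J · P⁻¹ where J is a Jordan canonical form, so e^{tA} = P · e^{tJ} · P⁻¹, and e^{tJ} can be computed block-by-block.

A has Jordan form
J =
  [3, 1]
  [0, 3]
(up to reordering of blocks).

Per-block formulas:
  For a 2×2 Jordan block J_2(3): exp(t · J_2(3)) = e^(3t)·(I + t·N), where N is the 2×2 nilpotent shift.

After assembling e^{tJ} and conjugating by P, we get:

e^{tA} =
  [-t*exp(3*t) + exp(3*t), -t*exp(3*t)]
  [t*exp(3*t), t*exp(3*t) + exp(3*t)]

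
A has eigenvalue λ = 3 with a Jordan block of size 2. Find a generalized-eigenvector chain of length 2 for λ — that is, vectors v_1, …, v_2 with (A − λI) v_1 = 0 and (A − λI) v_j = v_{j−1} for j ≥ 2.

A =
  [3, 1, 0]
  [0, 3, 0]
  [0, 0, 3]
A Jordan chain for λ = 3 of length 2:
v_1 = (1, 0, 0)ᵀ
v_2 = (0, 1, 0)ᵀ

Let N = A − (3)·I. We want v_2 with N^2 v_2 = 0 but N^1 v_2 ≠ 0; then v_{j-1} := N · v_j for j = 2, …, 2.

Pick v_2 = (0, 1, 0)ᵀ.
Then v_1 = N · v_2 = (1, 0, 0)ᵀ.

Sanity check: (A − (3)·I) v_1 = (0, 0, 0)ᵀ = 0. ✓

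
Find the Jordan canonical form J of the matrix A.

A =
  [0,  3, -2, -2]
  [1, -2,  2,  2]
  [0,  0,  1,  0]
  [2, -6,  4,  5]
J_2(1) ⊕ J_1(1) ⊕ J_1(1)

The characteristic polynomial is
  det(x·I − A) = x^4 - 4*x^3 + 6*x^2 - 4*x + 1 = (x - 1)^4

Eigenvalues and multiplicities (the geometric multiplicity of λ is n − rank(A − λI), which equals the number of Jordan blocks for λ):
  λ = 1: algebraic multiplicity = 4, geometric multiplicity = 3

Determining the block sizes for each eigenvalue:
  λ = 1: 3 blocks summing to 4 forces exactly one block of size 2 and the rest size 1 → block sizes [2, 1, 1]

Assembling the blocks gives a Jordan form
J =
  [1, 1, 0, 0]
  [0, 1, 0, 0]
  [0, 0, 1, 0]
  [0, 0, 0, 1]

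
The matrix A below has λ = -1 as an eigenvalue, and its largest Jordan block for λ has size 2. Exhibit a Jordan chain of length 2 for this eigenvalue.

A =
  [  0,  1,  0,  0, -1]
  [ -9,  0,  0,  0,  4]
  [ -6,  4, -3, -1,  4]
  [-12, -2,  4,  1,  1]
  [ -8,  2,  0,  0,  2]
A Jordan chain for λ = -1 of length 2:
v_1 = (1, 1, 4, -2, 2)ᵀ
v_2 = (0, 1, 0, 0, 0)ᵀ

Let N = A − (-1)·I. We want v_2 with N^2 v_2 = 0 but N^1 v_2 ≠ 0; then v_{j-1} := N · v_j for j = 2, …, 2.

Pick v_2 = (0, 1, 0, 0, 0)ᵀ.
Then v_1 = N · v_2 = (1, 1, 4, -2, 2)ᵀ.

Sanity check: (A − (-1)·I) v_1 = (0, 0, 0, 0, 0)ᵀ = 0. ✓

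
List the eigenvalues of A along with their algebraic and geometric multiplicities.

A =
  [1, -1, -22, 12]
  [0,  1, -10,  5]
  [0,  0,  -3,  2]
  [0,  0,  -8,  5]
λ = 1: alg = 4, geom = 2

Step 1 — factor the characteristic polynomial to read off the algebraic multiplicities:
  χ_A(x) = (x - 1)^4

Step 2 — compute geometric multiplicities via the rank-nullity identity g(λ) = n − rank(A − λI):
  rank(A − (1)·I) = 2, so dim ker(A − (1)·I) = n − 2 = 2

Summary:
  λ = 1: algebraic multiplicity = 4, geometric multiplicity = 2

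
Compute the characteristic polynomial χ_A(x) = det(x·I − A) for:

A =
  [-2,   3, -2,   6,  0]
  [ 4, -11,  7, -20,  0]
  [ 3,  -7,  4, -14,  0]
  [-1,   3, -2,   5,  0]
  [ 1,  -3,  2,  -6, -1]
x^5 + 5*x^4 + 10*x^3 + 10*x^2 + 5*x + 1

Expanding det(x·I − A) (e.g. by cofactor expansion or by noting that A is similar to its Jordan form J, which has the same characteristic polynomial as A) gives
  χ_A(x) = x^5 + 5*x^4 + 10*x^3 + 10*x^2 + 5*x + 1
which factors as (x + 1)^5. The eigenvalues (with algebraic multiplicities) are λ = -1 with multiplicity 5.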